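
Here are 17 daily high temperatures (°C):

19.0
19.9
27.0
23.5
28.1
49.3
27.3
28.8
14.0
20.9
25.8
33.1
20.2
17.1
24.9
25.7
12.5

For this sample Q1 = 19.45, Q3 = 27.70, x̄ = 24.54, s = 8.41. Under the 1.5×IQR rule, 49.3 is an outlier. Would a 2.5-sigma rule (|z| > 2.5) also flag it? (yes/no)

yes

z = (49.3 − 24.54) / 8.41 = 2.94.
|z| = 2.94 > 2.5.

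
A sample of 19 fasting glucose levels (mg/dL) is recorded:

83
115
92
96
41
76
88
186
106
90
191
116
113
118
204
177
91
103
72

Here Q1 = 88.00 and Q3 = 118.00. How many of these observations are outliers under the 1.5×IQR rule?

5

IQR = 30.00; fences at 88.00 − 45.00 = 43.00 and 118.00 + 45.00 = 163.00.
Outside the cutoffs: 41, 177, 186, 191, 204.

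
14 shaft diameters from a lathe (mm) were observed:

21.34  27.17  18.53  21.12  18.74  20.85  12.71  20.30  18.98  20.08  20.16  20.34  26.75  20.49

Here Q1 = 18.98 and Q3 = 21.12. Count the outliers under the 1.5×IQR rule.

3

IQR = 2.14; fences at 18.98 − 3.21 = 15.77 and 21.12 + 3.21 = 24.33.
Outside the cutoffs: 12.71, 26.75, 27.17.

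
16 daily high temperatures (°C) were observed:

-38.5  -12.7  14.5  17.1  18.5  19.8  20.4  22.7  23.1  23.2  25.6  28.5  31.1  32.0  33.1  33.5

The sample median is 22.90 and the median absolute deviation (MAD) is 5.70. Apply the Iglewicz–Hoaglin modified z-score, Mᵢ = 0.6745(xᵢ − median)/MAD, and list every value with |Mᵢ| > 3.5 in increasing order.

-38.5, -12.7

|Mᵢ| > 3.5 ⇔ |xᵢ − 22.90| > 3.5·5.70/0.6745 = 29.58.
So outliers lie outside [-6.68, 52.48].
-38.5: M = -7.27 → outlier.
-12.7: M = -4.21 → outlier.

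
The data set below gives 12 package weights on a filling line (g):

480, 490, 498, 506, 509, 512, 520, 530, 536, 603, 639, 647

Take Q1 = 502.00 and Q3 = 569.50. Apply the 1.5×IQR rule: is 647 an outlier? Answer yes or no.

IQR = Q3 − Q1 = 569.50 − 502.00 = 67.50.
Lower fence = Q1 − 1.5·IQR = 502.00 − 101.25 = 400.75.
Upper fence = Q3 + 1.5·IQR = 569.50 + 101.25 = 670.75.
647 lies within [400.75, 670.75].

no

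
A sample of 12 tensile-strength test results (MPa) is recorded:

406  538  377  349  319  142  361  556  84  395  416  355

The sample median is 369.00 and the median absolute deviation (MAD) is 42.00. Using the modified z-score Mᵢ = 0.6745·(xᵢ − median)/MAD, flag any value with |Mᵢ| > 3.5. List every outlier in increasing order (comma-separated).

|Mᵢ| > 3.5 ⇔ |xᵢ − 369.00| > 3.5·42.00/0.6745 = 217.94.
So outliers lie outside [151.06, 586.94].
84: M = -4.58 → outlier.
142: M = -3.65 → outlier.

84, 142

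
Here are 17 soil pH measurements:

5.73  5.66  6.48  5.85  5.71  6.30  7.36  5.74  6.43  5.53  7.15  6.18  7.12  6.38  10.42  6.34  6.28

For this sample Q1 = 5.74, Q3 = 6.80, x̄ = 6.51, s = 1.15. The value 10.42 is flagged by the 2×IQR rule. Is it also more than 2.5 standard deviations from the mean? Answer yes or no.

z = (10.42 − 6.51) / 1.15 = 3.40.
|z| = 3.40 > 2.5.

yes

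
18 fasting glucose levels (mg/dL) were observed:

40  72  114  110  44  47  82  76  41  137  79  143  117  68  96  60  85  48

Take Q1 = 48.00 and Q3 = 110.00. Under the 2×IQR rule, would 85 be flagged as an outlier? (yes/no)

IQR = Q3 − Q1 = 110.00 − 48.00 = 62.00.
Lower fence = Q1 − 2·IQR = 48.00 − 124.00 = -76.00.
Upper fence = Q3 + 2·IQR = 110.00 + 124.00 = 234.00.
85 lies within [-76.00, 234.00].

no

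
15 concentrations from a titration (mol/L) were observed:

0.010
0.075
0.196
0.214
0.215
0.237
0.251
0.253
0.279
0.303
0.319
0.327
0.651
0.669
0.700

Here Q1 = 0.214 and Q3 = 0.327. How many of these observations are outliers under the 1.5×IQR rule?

4

IQR = 0.113; fences at 0.214 − 0.1695 = 0.0445 and 0.327 + 0.1695 = 0.4965.
Outside the cutoffs: 0.010, 0.651, 0.669, 0.700.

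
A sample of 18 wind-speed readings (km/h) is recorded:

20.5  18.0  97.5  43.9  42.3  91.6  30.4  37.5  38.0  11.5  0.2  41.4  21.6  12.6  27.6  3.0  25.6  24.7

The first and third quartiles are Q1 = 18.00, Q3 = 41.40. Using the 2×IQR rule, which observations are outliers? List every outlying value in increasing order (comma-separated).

91.6, 97.5

IQR = Q3 − Q1 = 41.40 − 18.00 = 23.40.
Lower fence = Q1 − 2·IQR = 18.00 − 46.80 = -28.80.
Upper fence = Q3 + 2·IQR = 41.40 + 46.80 = 88.20.
91.6 > 88.20 → outlier.
97.5 > 88.20 → outlier.
All remaining values lie within [-28.80, 88.20].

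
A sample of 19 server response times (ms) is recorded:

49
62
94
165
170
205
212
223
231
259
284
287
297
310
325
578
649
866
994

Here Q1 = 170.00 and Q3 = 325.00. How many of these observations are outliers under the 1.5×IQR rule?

4

IQR = 155.00; fences at 170.00 − 232.50 = -62.50 and 325.00 + 232.50 = 557.50.
Outside the cutoffs: 578, 649, 866, 994.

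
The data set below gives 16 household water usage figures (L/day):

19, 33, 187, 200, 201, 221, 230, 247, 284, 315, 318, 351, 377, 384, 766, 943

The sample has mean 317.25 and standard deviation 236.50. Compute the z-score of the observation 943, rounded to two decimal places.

2.65

z = (943 − 317.25) / 236.50 = 2.65.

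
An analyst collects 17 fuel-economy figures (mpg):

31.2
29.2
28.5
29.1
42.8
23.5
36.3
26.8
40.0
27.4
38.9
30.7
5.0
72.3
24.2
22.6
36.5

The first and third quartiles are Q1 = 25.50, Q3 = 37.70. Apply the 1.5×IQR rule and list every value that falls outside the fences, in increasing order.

5.0, 72.3

IQR = Q3 − Q1 = 37.70 − 25.50 = 12.20.
Lower fence = Q1 − 1.5·IQR = 25.50 − 18.30 = 7.20.
Upper fence = Q3 + 1.5·IQR = 37.70 + 18.30 = 56.00.
5.0 < 7.20 → outlier.
72.3 > 56.00 → outlier.
All remaining values lie within [7.20, 56.00].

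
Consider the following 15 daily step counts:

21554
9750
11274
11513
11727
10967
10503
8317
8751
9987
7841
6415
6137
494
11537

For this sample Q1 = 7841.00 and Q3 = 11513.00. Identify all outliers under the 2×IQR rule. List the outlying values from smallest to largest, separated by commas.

494, 21554

IQR = Q3 − Q1 = 11513.00 − 7841.00 = 3672.00.
Lower fence = Q1 − 2·IQR = 7841.00 − 7344.00 = 497.00.
Upper fence = Q3 + 2·IQR = 11513.00 + 7344.00 = 18857.00.
494 < 497.00 → outlier.
21554 > 18857.00 → outlier.
All remaining values lie within [497.00, 18857.00].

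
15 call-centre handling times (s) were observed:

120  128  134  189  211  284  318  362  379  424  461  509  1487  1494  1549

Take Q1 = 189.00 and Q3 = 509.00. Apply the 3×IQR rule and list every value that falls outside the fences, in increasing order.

1487, 1494, 1549

IQR = Q3 − Q1 = 509.00 − 189.00 = 320.00.
Lower fence = Q1 − 3·IQR = 189.00 − 960.00 = -771.00.
Upper fence = Q3 + 3·IQR = 509.00 + 960.00 = 1469.00.
1487 > 1469.00 → outlier.
1494 > 1469.00 → outlier.
1549 > 1469.00 → outlier.
All remaining values lie within [-771.00, 1469.00].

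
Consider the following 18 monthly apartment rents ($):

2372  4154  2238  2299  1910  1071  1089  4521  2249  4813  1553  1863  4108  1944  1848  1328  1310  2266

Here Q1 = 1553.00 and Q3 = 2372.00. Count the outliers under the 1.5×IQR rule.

IQR = 819.00; fences at 1553.00 − 1228.50 = 324.50 and 2372.00 + 1228.50 = 3600.50.
Outside the cutoffs: 4108, 4154, 4521, 4813.

4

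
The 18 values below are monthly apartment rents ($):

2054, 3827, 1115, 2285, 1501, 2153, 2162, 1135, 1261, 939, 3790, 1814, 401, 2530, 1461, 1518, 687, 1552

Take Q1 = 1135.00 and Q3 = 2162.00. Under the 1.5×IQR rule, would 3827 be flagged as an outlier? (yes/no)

IQR = Q3 − Q1 = 2162.00 − 1135.00 = 1027.00.
Lower fence = Q1 − 1.5·IQR = 1135.00 − 1540.50 = -405.50.
Upper fence = Q3 + 1.5·IQR = 2162.00 + 1540.50 = 3702.50.
3827 lies above the upper fence.

yes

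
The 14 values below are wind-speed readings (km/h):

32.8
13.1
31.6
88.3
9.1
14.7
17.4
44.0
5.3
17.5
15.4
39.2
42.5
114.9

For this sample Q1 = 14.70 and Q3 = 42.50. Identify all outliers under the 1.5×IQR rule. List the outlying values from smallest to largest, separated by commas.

IQR = Q3 − Q1 = 42.50 − 14.70 = 27.80.
Lower fence = Q1 − 1.5·IQR = 14.70 − 41.70 = -27.00.
Upper fence = Q3 + 1.5·IQR = 42.50 + 41.70 = 84.20.
88.3 > 84.20 → outlier.
114.9 > 84.20 → outlier.
All remaining values lie within [-27.00, 84.20].

88.3, 114.9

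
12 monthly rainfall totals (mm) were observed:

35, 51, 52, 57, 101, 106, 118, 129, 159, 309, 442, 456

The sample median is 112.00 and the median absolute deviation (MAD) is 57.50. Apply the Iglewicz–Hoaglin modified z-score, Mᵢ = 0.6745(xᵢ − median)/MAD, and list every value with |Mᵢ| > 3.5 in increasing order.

|Mᵢ| > 3.5 ⇔ |xᵢ − 112.00| > 3.5·57.50/0.6745 = 298.37.
So outliers lie outside [-186.37, 410.37].
442: M = 3.87 → outlier.
456: M = 4.04 → outlier.

442, 456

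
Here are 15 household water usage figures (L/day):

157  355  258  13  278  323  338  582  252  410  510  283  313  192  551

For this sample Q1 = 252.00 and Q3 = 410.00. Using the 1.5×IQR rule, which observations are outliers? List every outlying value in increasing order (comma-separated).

IQR = Q3 − Q1 = 410.00 − 252.00 = 158.00.
Lower fence = Q1 − 1.5·IQR = 252.00 − 237.00 = 15.00.
Upper fence = Q3 + 1.5·IQR = 410.00 + 237.00 = 647.00.
13 < 15.00 → outlier.
All remaining values lie within [15.00, 647.00].

13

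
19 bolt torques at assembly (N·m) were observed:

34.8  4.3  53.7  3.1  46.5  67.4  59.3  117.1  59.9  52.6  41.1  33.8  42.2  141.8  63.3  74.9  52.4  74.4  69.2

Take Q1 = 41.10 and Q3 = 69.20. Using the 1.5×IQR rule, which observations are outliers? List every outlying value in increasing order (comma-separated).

117.1, 141.8

IQR = Q3 − Q1 = 69.20 − 41.10 = 28.10.
Lower fence = Q1 − 1.5·IQR = 41.10 − 42.15 = -1.05.
Upper fence = Q3 + 1.5·IQR = 69.20 + 42.15 = 111.35.
117.1 > 111.35 → outlier.
141.8 > 111.35 → outlier.
All remaining values lie within [-1.05, 111.35].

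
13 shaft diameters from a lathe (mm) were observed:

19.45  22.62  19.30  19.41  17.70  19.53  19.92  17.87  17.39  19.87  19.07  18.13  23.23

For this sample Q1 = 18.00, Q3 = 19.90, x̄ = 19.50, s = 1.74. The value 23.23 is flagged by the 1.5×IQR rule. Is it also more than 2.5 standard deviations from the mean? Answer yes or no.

no

z = (23.23 − 19.50) / 1.74 = 2.14.
|z| = 2.14 ≤ 2.5.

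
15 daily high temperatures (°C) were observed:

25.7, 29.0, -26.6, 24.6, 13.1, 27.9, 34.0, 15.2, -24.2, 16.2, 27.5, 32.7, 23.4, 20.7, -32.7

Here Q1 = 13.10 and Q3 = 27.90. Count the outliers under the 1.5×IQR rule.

3

IQR = 14.80; fences at 13.10 − 22.20 = -9.10 and 27.90 + 22.20 = 50.10.
Outside the cutoffs: -32.7, -26.6, -24.2.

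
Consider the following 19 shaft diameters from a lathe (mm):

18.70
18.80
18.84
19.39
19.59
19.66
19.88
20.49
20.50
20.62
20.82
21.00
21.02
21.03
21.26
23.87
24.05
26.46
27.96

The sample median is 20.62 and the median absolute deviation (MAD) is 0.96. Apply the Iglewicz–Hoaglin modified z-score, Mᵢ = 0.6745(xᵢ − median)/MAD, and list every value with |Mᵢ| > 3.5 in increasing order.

26.46, 27.96

|Mᵢ| > 3.5 ⇔ |xᵢ − 20.62| > 3.5·0.96/0.6745 = 4.98.
So outliers lie outside [15.64, 25.60].
26.46: M = 4.10 → outlier.
27.96: M = 5.16 → outlier.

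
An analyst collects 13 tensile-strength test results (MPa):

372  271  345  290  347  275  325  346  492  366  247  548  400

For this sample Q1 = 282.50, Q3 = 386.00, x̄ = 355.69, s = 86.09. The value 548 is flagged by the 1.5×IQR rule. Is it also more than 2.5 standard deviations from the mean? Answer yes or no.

z = (548 − 355.69) / 86.09 = 2.23.
|z| = 2.23 ≤ 2.5.

no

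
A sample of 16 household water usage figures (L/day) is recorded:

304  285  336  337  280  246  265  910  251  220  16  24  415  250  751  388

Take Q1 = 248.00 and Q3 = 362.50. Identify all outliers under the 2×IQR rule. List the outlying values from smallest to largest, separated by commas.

16, 751, 910

IQR = Q3 − Q1 = 362.50 − 248.00 = 114.50.
Lower fence = Q1 − 2·IQR = 248.00 − 229.00 = 19.00.
Upper fence = Q3 + 2·IQR = 362.50 + 229.00 = 591.50.
16 < 19.00 → outlier.
751 > 591.50 → outlier.
910 > 591.50 → outlier.
All remaining values lie within [19.00, 591.50].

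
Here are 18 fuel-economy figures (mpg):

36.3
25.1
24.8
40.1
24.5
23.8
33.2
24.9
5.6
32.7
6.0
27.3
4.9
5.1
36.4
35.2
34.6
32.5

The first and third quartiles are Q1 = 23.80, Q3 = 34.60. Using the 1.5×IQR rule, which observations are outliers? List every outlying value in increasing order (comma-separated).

4.9, 5.1, 5.6, 6.0

IQR = Q3 − Q1 = 34.60 − 23.80 = 10.80.
Lower fence = Q1 − 1.5·IQR = 23.80 − 16.20 = 7.60.
Upper fence = Q3 + 1.5·IQR = 34.60 + 16.20 = 50.80.
4.9 < 7.60 → outlier.
5.1 < 7.60 → outlier.
5.6 < 7.60 → outlier.
6.0 < 7.60 → outlier.
All remaining values lie within [7.60, 50.80].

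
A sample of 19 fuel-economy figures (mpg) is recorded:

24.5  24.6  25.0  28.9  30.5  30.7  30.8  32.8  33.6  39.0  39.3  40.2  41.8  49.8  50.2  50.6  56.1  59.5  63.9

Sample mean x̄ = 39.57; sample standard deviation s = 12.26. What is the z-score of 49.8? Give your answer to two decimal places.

0.83

z = (49.8 − 39.57) / 12.26 = 0.83.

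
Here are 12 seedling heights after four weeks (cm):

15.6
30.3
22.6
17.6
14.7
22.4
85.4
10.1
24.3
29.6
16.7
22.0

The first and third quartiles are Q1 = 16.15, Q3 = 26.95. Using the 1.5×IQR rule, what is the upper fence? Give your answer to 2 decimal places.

43.15

IQR = Q3 − Q1 = 26.95 − 16.15 = 10.80.
Lower fence = Q1 − 1.5·IQR = 16.15 − 16.20 = -0.05.
Upper fence = Q3 + 1.5·IQR = 26.95 + 16.20 = 43.15.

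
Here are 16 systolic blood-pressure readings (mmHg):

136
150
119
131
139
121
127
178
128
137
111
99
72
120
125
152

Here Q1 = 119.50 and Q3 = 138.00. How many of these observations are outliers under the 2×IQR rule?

IQR = 18.50; fences at 119.50 − 37.00 = 82.50 and 138.00 + 37.00 = 175.00.
Outside the cutoffs: 72, 178.

2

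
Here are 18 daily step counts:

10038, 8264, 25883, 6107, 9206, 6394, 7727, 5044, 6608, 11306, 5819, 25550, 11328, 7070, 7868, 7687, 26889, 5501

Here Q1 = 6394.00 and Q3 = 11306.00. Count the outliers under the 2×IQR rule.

IQR = 4912.00; fences at 6394.00 − 9824.00 = -3430.00 and 11306.00 + 9824.00 = 21130.00.
Outside the cutoffs: 25550, 25883, 26889.

3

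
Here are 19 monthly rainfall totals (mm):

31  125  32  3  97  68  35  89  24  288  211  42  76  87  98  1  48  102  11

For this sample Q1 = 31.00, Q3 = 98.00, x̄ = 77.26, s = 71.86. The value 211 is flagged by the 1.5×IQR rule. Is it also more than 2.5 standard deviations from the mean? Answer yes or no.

z = (211 − 77.26) / 71.86 = 1.86.
|z| = 1.86 ≤ 2.5.

no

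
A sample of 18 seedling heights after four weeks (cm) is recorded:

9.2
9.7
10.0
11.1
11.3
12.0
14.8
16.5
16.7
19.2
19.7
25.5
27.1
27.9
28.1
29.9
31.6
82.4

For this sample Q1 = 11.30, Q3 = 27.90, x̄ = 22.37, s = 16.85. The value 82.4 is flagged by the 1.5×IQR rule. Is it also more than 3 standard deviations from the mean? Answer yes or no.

yes

z = (82.4 − 22.37) / 16.85 = 3.56.
|z| = 3.56 > 3.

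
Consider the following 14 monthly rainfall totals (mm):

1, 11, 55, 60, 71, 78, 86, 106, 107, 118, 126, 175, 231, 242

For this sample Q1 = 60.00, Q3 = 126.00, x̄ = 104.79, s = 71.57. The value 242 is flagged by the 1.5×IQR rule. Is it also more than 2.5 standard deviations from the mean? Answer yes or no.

z = (242 − 104.79) / 71.57 = 1.92.
|z| = 1.92 ≤ 2.5.

no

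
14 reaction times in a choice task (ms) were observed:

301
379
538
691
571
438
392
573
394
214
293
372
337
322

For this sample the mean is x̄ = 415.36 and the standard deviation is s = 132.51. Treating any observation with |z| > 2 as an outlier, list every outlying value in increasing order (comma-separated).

691

Cutoffs at x̄ ± 2s: 415.36 ± 2·132.51 = [150.34, 680.38].
691: z = 2.08, |z| > 2 → outlier.
Every other value lies within [150.34, 680.38].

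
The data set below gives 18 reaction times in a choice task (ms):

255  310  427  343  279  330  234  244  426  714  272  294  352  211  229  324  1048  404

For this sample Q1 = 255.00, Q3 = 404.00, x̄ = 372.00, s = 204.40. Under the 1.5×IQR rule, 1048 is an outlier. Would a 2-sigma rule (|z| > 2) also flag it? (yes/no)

z = (1048 − 372.00) / 204.40 = 3.31.
|z| = 3.31 > 2.

yes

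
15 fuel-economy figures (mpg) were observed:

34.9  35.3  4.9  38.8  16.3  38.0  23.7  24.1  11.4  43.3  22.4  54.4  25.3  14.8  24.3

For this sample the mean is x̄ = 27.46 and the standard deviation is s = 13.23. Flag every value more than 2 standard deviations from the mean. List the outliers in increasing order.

Cutoffs at x̄ ± 2s: 27.46 ± 2·13.23 = [1.00, 53.92].
54.4: z = 2.04, |z| > 2 → outlier.
Every other value lies within [1.00, 53.92].

54.4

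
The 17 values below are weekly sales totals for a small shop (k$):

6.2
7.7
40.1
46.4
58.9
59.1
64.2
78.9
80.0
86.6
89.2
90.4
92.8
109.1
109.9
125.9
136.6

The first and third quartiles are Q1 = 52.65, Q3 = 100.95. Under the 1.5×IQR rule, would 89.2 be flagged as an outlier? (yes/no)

IQR = Q3 − Q1 = 100.95 − 52.65 = 48.30.
Lower fence = Q1 − 1.5·IQR = 52.65 − 72.45 = -19.80.
Upper fence = Q3 + 1.5·IQR = 100.95 + 72.45 = 173.40.
89.2 lies within [-19.80, 173.40].

no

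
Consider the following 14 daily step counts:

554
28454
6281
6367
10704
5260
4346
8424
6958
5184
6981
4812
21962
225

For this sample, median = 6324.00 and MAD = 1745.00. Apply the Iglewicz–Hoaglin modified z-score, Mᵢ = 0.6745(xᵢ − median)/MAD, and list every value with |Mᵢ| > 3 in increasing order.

21962, 28454

|Mᵢ| > 3 ⇔ |xᵢ − 6324.00| > 3·1745.00/0.6745 = 7761.30.
So outliers lie outside [-1437.30, 14085.30].
21962: M = 6.04 → outlier.
28454: M = 8.55 → outlier.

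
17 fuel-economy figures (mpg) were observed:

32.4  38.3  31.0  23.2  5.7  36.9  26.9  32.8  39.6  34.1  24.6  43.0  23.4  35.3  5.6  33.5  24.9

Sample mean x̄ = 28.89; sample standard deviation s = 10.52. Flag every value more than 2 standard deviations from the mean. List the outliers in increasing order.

Cutoffs at x̄ ± 2s: 28.89 ± 2·10.52 = [7.85, 49.93].
5.6: z = -2.21, |z| > 2 → outlier.
5.7: z = -2.20, |z| > 2 → outlier.
Every other value lies within [7.85, 49.93].

5.6, 5.7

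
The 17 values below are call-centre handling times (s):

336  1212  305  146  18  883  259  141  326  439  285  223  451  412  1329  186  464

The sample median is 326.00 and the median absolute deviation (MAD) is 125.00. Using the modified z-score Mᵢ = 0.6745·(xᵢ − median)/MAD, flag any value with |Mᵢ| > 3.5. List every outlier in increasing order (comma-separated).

1212, 1329

|Mᵢ| > 3.5 ⇔ |xᵢ − 326.00| > 3.5·125.00/0.6745 = 648.63.
So outliers lie outside [-322.63, 974.63].
1212: M = 4.78 → outlier.
1329: M = 5.41 → outlier.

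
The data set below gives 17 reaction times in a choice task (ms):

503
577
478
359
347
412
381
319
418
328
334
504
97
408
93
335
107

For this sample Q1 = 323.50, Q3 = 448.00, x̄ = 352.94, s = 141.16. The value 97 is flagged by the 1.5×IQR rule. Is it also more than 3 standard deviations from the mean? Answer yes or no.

z = (97 − 352.94) / 141.16 = -1.81.
|z| = 1.81 ≤ 3.

no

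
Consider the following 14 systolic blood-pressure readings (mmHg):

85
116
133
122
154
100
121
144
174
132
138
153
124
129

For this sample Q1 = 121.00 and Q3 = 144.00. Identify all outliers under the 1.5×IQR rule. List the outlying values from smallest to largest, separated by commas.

85

IQR = Q3 − Q1 = 144.00 − 121.00 = 23.00.
Lower fence = Q1 − 1.5·IQR = 121.00 − 34.50 = 86.50.
Upper fence = Q3 + 1.5·IQR = 144.00 + 34.50 = 178.50.
85 < 86.50 → outlier.
All remaining values lie within [86.50, 178.50].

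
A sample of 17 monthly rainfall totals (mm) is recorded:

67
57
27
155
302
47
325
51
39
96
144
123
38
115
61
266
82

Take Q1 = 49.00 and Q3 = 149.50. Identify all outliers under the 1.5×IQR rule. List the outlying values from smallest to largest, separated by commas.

302, 325

IQR = Q3 − Q1 = 149.50 − 49.00 = 100.50.
Lower fence = Q1 − 1.5·IQR = 49.00 − 150.75 = -101.75.
Upper fence = Q3 + 1.5·IQR = 149.50 + 150.75 = 300.25.
302 > 300.25 → outlier.
325 > 300.25 → outlier.
All remaining values lie within [-101.75, 300.25].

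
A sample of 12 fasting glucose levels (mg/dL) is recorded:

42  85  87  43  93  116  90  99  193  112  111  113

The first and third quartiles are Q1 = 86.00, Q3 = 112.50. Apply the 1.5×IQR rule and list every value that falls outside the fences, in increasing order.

IQR = Q3 − Q1 = 112.50 − 86.00 = 26.50.
Lower fence = Q1 − 1.5·IQR = 86.00 − 39.75 = 46.25.
Upper fence = Q3 + 1.5·IQR = 112.50 + 39.75 = 152.25.
42 < 46.25 → outlier.
43 < 46.25 → outlier.
193 > 152.25 → outlier.
All remaining values lie within [46.25, 152.25].

42, 43, 193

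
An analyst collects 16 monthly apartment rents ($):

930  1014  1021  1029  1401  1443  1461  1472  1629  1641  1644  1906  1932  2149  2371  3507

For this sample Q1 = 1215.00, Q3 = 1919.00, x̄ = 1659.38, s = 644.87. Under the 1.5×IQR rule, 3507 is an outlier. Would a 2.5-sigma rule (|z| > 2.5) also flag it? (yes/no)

z = (3507 − 1659.38) / 644.87 = 2.87.
|z| = 2.87 > 2.5.

yes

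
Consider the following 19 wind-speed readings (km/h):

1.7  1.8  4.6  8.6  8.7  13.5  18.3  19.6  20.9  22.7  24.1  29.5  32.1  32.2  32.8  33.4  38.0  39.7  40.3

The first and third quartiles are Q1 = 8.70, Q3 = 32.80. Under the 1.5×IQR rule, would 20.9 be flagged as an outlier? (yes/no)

IQR = Q3 − Q1 = 32.80 − 8.70 = 24.10.
Lower fence = Q1 − 1.5·IQR = 8.70 − 36.15 = -27.45.
Upper fence = Q3 + 1.5·IQR = 32.80 + 36.15 = 68.95.
20.9 lies within [-27.45, 68.95].

no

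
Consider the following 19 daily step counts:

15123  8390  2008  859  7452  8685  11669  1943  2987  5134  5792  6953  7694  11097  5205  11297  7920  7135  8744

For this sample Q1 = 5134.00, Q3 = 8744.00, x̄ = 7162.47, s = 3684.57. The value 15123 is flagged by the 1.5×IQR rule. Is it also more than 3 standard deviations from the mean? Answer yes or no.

z = (15123 − 7162.47) / 3684.57 = 2.16.
|z| = 2.16 ≤ 3.

no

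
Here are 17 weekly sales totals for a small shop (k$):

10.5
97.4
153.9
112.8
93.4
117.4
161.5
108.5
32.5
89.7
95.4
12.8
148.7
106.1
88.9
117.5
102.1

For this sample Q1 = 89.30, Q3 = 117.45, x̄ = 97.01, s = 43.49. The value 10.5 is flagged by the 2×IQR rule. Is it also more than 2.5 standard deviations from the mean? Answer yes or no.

z = (10.5 − 97.01) / 43.49 = -1.99.
|z| = 1.99 ≤ 2.5.

no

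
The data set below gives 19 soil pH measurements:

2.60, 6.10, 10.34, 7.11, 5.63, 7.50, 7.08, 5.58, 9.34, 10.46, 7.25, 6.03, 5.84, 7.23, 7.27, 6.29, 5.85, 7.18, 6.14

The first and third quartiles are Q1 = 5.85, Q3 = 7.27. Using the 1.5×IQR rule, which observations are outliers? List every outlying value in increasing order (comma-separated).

IQR = Q3 − Q1 = 7.27 − 5.85 = 1.42.
Lower fence = Q1 − 1.5·IQR = 5.85 − 2.13 = 3.72.
Upper fence = Q3 + 1.5·IQR = 7.27 + 2.13 = 9.40.
2.60 < 3.72 → outlier.
10.34 > 9.40 → outlier.
10.46 > 9.40 → outlier.
All remaining values lie within [3.72, 9.40].

2.60, 10.34, 10.46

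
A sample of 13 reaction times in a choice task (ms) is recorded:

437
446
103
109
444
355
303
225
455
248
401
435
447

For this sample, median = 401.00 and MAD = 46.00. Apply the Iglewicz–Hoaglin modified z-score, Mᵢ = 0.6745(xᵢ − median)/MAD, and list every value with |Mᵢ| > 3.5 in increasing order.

103, 109

|Mᵢ| > 3.5 ⇔ |xᵢ − 401.00| > 3.5·46.00/0.6745 = 238.70.
So outliers lie outside [162.30, 639.70].
103: M = -4.37 → outlier.
109: M = -4.28 → outlier.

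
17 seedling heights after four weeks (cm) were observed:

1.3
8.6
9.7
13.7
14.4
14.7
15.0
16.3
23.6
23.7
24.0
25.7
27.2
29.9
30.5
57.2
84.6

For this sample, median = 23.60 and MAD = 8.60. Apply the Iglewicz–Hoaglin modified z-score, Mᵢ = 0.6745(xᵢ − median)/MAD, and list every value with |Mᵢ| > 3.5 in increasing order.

|Mᵢ| > 3.5 ⇔ |xᵢ − 23.60| > 3.5·8.60/0.6745 = 44.63.
So outliers lie outside [-21.03, 68.23].
84.6: M = 4.78 → outlier.

84.6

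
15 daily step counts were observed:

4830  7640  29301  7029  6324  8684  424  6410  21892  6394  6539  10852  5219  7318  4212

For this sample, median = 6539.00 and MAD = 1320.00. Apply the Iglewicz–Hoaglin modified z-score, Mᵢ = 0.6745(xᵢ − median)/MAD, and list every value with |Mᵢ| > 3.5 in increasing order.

21892, 29301

|Mᵢ| > 3.5 ⇔ |xᵢ − 6539.00| > 3.5·1320.00/0.6745 = 6849.52.
So outliers lie outside [-310.52, 13388.52].
21892: M = 7.85 → outlier.
29301: M = 11.63 → outlier.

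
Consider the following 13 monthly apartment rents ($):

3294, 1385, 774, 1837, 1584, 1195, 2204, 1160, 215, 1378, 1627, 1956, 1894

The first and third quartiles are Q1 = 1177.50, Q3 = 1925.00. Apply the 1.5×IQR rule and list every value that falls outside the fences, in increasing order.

IQR = Q3 − Q1 = 1925.00 − 1177.50 = 747.50.
Lower fence = Q1 − 1.5·IQR = 1177.50 − 1121.25 = 56.25.
Upper fence = Q3 + 1.5·IQR = 1925.00 + 1121.25 = 3046.25.
3294 > 3046.25 → outlier.
All remaining values lie within [56.25, 3046.25].

3294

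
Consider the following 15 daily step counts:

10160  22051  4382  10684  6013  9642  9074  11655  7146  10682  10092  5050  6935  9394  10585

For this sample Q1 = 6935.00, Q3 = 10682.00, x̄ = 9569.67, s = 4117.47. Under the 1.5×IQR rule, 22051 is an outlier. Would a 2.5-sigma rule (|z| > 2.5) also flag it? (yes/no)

yes

z = (22051 − 9569.67) / 4117.47 = 3.03.
|z| = 3.03 > 2.5.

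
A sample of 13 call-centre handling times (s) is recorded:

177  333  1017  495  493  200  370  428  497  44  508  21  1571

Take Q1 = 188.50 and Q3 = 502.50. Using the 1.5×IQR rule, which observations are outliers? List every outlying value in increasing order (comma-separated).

IQR = Q3 − Q1 = 502.50 − 188.50 = 314.00.
Lower fence = Q1 − 1.5·IQR = 188.50 − 471.00 = -282.50.
Upper fence = Q3 + 1.5·IQR = 502.50 + 471.00 = 973.50.
1017 > 973.50 → outlier.
1571 > 973.50 → outlier.
All remaining values lie within [-282.50, 973.50].

1017, 1571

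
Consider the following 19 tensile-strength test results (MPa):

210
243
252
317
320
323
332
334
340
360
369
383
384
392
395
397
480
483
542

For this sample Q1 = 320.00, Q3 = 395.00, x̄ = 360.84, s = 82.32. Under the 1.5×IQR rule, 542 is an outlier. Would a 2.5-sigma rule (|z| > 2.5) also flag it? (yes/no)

z = (542 − 360.84) / 82.32 = 2.20.
|z| = 2.20 ≤ 2.5.

no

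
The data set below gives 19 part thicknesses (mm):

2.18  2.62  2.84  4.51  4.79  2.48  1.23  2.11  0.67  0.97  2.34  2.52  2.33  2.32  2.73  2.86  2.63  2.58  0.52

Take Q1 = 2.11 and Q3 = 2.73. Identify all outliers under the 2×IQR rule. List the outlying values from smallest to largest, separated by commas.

0.52, 0.67, 4.51, 4.79

IQR = Q3 − Q1 = 2.73 − 2.11 = 0.62.
Lower fence = Q1 − 2·IQR = 2.11 − 1.24 = 0.87.
Upper fence = Q3 + 2·IQR = 2.73 + 1.24 = 3.97.
0.52 < 0.87 → outlier.
0.67 < 0.87 → outlier.
4.51 > 3.97 → outlier.
4.79 > 3.97 → outlier.
All remaining values lie within [0.87, 3.97].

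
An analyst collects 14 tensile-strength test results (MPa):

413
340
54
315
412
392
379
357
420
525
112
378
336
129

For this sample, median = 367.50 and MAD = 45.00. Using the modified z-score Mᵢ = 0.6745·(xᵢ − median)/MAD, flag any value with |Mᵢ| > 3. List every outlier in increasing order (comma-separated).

54, 112, 129

|Mᵢ| > 3 ⇔ |xᵢ − 367.50| > 3·45.00/0.6745 = 200.15.
So outliers lie outside [167.35, 567.65].
54: M = -4.70 → outlier.
112: M = -3.83 → outlier.
129: M = -3.57 → outlier.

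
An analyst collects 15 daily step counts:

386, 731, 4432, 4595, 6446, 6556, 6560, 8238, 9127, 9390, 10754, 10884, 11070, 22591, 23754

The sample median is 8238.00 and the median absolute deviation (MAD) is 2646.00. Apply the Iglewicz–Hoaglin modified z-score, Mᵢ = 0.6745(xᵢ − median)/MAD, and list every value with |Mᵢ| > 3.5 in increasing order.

|Mᵢ| > 3.5 ⇔ |xᵢ − 8238.00| > 3.5·2646.00/0.6745 = 13730.17.
So outliers lie outside [-5492.17, 21968.17].
22591: M = 3.66 → outlier.
23754: M = 3.96 → outlier.

22591, 23754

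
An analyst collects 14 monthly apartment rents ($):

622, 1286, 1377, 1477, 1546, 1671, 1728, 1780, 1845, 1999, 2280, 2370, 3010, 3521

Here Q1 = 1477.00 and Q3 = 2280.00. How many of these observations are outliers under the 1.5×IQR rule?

1

IQR = 803.00; fences at 1477.00 − 1204.50 = 272.50 and 2280.00 + 1204.50 = 3484.50.
Outside the cutoffs: 3521.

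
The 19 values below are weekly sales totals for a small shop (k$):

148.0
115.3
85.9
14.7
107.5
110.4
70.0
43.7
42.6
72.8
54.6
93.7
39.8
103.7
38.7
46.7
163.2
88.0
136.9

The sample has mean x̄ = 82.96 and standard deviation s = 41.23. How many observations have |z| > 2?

0

Cutoffs: x̄ ± 2s = [0.50, 165.42].
Every value lies within the cutoffs.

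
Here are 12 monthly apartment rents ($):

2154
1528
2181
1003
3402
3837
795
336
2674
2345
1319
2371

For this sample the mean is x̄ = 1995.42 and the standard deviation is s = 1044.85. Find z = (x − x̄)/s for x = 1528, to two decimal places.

-0.45

z = (1528 − 1995.42) / 1044.85 = -0.45.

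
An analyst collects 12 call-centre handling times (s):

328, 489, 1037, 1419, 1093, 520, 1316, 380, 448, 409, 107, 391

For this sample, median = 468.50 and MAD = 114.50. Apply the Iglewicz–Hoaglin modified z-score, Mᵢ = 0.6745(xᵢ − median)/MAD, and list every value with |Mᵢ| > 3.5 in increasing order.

|Mᵢ| > 3.5 ⇔ |xᵢ − 468.50| > 3.5·114.50/0.6745 = 594.14.
So outliers lie outside [-125.64, 1062.64].
1093: M = 3.68 → outlier.
1316: M = 4.99 → outlier.
1419: M = 5.60 → outlier.

1093, 1316, 1419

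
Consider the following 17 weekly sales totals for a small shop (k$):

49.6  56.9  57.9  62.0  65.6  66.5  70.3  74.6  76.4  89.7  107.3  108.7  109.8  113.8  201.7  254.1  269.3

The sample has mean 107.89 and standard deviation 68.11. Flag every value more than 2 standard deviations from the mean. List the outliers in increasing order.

254.1, 269.3

Cutoffs at x̄ ± 2s: 107.89 ± 2·68.11 = [-28.33, 244.11].
254.1: z = 2.15, |z| > 2 → outlier.
269.3: z = 2.37, |z| > 2 → outlier.
Every other value lies within [-28.33, 244.11].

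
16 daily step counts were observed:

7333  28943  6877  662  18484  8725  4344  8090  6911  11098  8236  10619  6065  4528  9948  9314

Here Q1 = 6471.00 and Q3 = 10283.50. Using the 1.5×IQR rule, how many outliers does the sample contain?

3

IQR = 3812.50; fences at 6471.00 − 5718.75 = 752.25 and 10283.50 + 5718.75 = 16002.25.
Outside the cutoffs: 662, 18484, 28943.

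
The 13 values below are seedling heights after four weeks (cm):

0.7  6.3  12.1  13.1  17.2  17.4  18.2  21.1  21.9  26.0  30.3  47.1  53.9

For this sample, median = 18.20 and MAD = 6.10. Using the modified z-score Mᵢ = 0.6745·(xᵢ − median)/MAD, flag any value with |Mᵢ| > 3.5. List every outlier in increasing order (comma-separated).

53.9

|Mᵢ| > 3.5 ⇔ |xᵢ − 18.20| > 3.5·6.10/0.6745 = 31.65.
So outliers lie outside [-13.45, 49.85].
53.9: M = 3.95 → outlier.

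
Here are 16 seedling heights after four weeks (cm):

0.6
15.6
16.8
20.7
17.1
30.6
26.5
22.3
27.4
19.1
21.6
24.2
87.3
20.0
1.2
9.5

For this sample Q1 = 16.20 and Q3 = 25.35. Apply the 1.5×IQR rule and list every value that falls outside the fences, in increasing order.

IQR = Q3 − Q1 = 25.35 − 16.20 = 9.15.
Lower fence = Q1 − 1.5·IQR = 16.20 − 13.725 = 2.475.
Upper fence = Q3 + 1.5·IQR = 25.35 + 13.725 = 39.075.
0.6 < 2.475 → outlier.
1.2 < 2.475 → outlier.
87.3 > 39.075 → outlier.
All remaining values lie within [2.475, 39.075].

0.6, 1.2, 87.3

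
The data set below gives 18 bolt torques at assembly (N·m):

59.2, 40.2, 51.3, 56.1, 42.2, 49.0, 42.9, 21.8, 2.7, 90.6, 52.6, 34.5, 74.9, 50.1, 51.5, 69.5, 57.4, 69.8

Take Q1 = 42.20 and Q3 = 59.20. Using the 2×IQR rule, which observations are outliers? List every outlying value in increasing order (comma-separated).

2.7

IQR = Q3 − Q1 = 59.20 − 42.20 = 17.00.
Lower fence = Q1 − 2·IQR = 42.20 − 34.00 = 8.20.
Upper fence = Q3 + 2·IQR = 59.20 + 34.00 = 93.20.
2.7 < 8.20 → outlier.
All remaining values lie within [8.20, 93.20].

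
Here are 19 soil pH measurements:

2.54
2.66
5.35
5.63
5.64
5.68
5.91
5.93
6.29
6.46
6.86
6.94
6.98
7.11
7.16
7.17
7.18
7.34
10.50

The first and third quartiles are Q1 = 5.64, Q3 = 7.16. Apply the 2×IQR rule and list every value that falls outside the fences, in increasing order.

2.54, 10.50

IQR = Q3 − Q1 = 7.16 − 5.64 = 1.52.
Lower fence = Q1 − 2·IQR = 5.64 − 3.04 = 2.60.
Upper fence = Q3 + 2·IQR = 7.16 + 3.04 = 10.20.
2.54 < 2.60 → outlier.
10.50 > 10.20 → outlier.
All remaining values lie within [2.60, 10.20].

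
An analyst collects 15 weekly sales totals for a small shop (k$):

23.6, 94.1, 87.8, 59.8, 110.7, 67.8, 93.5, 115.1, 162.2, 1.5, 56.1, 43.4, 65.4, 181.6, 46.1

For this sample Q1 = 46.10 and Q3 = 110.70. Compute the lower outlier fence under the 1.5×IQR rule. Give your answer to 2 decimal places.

IQR = Q3 − Q1 = 110.70 − 46.10 = 64.60.
Lower fence = Q1 − 1.5·IQR = 46.10 − 96.90 = -50.80.
Upper fence = Q3 + 1.5·IQR = 110.70 + 96.90 = 207.60.

-50.80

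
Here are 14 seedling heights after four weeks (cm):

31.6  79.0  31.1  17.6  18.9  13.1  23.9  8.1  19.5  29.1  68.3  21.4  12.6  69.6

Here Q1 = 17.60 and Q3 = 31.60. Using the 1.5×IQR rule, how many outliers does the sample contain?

3

IQR = 14.00; fences at 17.60 − 21.00 = -3.40 and 31.60 + 21.00 = 52.60.
Outside the cutoffs: 68.3, 69.6, 79.0.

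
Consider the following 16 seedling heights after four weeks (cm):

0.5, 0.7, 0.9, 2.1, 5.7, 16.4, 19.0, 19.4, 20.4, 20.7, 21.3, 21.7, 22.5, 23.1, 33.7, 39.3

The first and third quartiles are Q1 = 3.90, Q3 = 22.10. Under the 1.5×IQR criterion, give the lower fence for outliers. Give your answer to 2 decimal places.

-23.40

IQR = Q3 − Q1 = 22.10 − 3.90 = 18.20.
Lower fence = Q1 − 1.5·IQR = 3.90 − 27.30 = -23.40.
Upper fence = Q3 + 1.5·IQR = 22.10 + 27.30 = 49.40.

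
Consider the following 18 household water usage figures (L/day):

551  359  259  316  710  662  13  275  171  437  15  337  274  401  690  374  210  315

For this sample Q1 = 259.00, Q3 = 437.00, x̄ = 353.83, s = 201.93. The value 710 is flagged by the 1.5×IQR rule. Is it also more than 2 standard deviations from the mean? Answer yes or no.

z = (710 − 353.83) / 201.93 = 1.76.
|z| = 1.76 ≤ 2.

no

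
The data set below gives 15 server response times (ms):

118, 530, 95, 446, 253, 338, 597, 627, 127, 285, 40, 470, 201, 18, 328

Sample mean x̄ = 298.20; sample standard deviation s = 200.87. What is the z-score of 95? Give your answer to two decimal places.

z = (95 − 298.20) / 200.87 = -1.01.

-1.01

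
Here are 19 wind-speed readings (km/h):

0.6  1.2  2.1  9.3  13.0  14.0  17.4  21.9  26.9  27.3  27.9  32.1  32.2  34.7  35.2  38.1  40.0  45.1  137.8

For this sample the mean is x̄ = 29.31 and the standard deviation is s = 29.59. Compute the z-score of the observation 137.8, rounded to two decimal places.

3.67

z = (137.8 − 29.31) / 29.59 = 3.67.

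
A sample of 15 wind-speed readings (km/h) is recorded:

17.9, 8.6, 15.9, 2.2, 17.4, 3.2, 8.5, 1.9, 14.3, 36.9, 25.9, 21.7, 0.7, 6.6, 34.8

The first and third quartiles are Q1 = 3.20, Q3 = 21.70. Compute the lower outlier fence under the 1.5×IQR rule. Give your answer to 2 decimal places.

-24.55

IQR = Q3 − Q1 = 21.70 − 3.20 = 18.50.
Lower fence = Q1 − 1.5·IQR = 3.20 − 27.75 = -24.55.
Upper fence = Q3 + 1.5·IQR = 21.70 + 27.75 = 49.45.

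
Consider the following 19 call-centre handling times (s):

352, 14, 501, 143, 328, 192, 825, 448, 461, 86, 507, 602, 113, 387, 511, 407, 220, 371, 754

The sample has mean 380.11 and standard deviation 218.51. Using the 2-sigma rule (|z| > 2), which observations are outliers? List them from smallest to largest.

Cutoffs at x̄ ± 2s: 380.11 ± 2·218.51 = [-56.91, 817.13].
825: z = 2.04, |z| > 2 → outlier.
Every other value lies within [-56.91, 817.13].

825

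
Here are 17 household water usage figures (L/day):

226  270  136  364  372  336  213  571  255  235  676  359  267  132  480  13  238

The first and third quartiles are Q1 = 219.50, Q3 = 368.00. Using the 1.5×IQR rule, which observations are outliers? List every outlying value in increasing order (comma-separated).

IQR = Q3 − Q1 = 368.00 − 219.50 = 148.50.
Lower fence = Q1 − 1.5·IQR = 219.50 − 222.75 = -3.25.
Upper fence = Q3 + 1.5·IQR = 368.00 + 222.75 = 590.75.
676 > 590.75 → outlier.
All remaining values lie within [-3.25, 590.75].

676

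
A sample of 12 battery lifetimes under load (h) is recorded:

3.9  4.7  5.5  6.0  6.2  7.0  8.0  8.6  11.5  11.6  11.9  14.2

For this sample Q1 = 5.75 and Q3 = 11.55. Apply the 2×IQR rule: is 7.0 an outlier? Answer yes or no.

IQR = Q3 − Q1 = 11.55 − 5.75 = 5.80.
Lower fence = Q1 − 2·IQR = 5.75 − 11.60 = -5.85.
Upper fence = Q3 + 2·IQR = 11.55 + 11.60 = 23.15.
7.0 lies within [-5.85, 23.15].

no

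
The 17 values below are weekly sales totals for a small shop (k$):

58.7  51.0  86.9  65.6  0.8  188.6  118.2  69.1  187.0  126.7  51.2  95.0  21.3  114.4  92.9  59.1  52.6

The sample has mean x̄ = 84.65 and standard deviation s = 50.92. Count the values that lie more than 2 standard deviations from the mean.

Cutoffs: x̄ ± 2s = [-17.19, 186.49].
Outside the cutoffs: 187.0, 188.6.

2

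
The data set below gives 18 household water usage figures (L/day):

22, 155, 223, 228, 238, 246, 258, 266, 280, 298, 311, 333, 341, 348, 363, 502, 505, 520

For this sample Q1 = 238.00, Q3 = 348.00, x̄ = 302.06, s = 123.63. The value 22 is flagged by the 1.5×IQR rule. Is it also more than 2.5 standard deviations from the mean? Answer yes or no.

no

z = (22 − 302.06) / 123.63 = -2.27.
|z| = 2.27 ≤ 2.5.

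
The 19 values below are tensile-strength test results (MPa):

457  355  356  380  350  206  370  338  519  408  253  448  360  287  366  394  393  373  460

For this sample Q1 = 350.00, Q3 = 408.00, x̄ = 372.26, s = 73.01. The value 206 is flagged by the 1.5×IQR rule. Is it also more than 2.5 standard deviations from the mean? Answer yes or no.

no

z = (206 − 372.26) / 73.01 = -2.28.
|z| = 2.28 ≤ 2.5.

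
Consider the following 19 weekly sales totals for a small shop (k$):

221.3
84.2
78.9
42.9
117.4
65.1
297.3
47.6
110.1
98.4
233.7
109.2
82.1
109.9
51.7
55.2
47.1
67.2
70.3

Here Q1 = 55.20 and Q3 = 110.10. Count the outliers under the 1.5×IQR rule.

3

IQR = 54.90; fences at 55.20 − 82.35 = -27.15 and 110.10 + 82.35 = 192.45.
Outside the cutoffs: 221.3, 233.7, 297.3.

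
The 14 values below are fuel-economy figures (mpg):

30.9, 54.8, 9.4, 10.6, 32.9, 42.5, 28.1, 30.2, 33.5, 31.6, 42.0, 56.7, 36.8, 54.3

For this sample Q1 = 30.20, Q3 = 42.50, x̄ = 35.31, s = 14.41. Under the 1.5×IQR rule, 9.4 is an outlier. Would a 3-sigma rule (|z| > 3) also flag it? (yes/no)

z = (9.4 − 35.31) / 14.41 = -1.80.
|z| = 1.80 ≤ 3.

no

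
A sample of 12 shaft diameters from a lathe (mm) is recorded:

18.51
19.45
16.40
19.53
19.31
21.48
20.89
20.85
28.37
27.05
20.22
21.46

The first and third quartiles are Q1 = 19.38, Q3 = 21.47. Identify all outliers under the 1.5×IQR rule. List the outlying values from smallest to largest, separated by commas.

IQR = Q3 − Q1 = 21.47 − 19.38 = 2.09.
Lower fence = Q1 − 1.5·IQR = 19.38 − 3.135 = 16.245.
Upper fence = Q3 + 1.5·IQR = 21.47 + 3.135 = 24.605.
27.05 > 24.605 → outlier.
28.37 > 24.605 → outlier.
All remaining values lie within [16.245, 24.605].

27.05, 28.37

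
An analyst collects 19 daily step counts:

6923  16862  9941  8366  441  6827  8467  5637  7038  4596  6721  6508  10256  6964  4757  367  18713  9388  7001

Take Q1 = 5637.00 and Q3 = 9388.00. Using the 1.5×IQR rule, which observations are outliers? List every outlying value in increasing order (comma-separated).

IQR = Q3 − Q1 = 9388.00 − 5637.00 = 3751.00.
Lower fence = Q1 − 1.5·IQR = 5637.00 − 5626.50 = 10.50.
Upper fence = Q3 + 1.5·IQR = 9388.00 + 5626.50 = 15014.50.
16862 > 15014.50 → outlier.
18713 > 15014.50 → outlier.
All remaining values lie within [10.50, 15014.50].

16862, 18713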